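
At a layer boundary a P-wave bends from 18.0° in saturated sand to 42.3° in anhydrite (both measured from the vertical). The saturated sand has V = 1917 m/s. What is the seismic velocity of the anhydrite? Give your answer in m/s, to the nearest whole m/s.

4175 m/s

Snell's law: sin 18.0°/V₁ = sin 42.3°/V₂.
V₂ = V₁·sin 42.3°/sin 18.0° = 1917 × 2.1779 = 4175.06 m/s.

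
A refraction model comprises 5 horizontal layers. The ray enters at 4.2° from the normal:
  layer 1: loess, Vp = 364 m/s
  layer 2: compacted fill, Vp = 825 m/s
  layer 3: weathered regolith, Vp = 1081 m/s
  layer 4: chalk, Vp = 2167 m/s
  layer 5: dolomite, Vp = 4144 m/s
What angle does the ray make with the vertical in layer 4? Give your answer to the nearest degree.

26°

Snell's law across each interface conserves sin θ / V, so sin θ_4 = V_4·sin θ₁/V₁.
sin θ_4 = 2167 × sin 4.2° / 364 = 0.4360.
θ_4 = arcsin 0.4360 = 25.85°.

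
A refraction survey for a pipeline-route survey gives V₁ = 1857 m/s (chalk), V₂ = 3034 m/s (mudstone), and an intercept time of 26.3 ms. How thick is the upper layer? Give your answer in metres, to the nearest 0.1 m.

θ_c = arcsin(1857/3034) = 37.74°; cos θ_c = 0.7908.
tᵢ = 2h cos θ_c/V₁ ⇒ h = tᵢ·V₁/(2 cos θ_c) = 0.0263·1857/(2·0.7908) = 30.88 m.

30.9 m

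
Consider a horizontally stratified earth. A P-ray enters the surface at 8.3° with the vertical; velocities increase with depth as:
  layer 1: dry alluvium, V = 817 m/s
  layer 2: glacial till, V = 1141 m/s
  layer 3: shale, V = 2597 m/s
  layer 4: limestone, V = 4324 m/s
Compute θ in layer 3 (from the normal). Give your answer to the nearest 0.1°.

Ray parameter p = sin 8.3° / 817 = 1.7669e-04 s/m.
sin θ_3 = p·V_3 = 1.7669e-04 × 2597 = 0.4589.
θ_3 = 27.31° from the vertical.

27.3°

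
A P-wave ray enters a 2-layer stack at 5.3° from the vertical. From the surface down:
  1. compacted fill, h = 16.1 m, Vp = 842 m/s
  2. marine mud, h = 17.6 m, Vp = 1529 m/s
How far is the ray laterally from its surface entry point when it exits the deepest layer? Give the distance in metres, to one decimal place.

Ray parameter p = sin 5.3° / 842 m/s = 1.0970e-04 s/m.
Layer 1: θ = 5.30°; offset = 16.1·tan 5.30° = 1.494 m.
Layer 2: sin θ = p·1529 = 0.1677 → θ = 9.66°; offset = 17.6·tan 9.66° = 2.995 m.
Summing the layer offsets gives 4.488 m.

4.5 m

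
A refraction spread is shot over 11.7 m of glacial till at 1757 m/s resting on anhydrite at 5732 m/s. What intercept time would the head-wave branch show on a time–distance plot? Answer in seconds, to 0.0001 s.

θ_c = arcsin(V₁/V₂) = arcsin(1757/5732) = 17.85°; cos θ_c = 0.9519.
tᵢ = 2h·cos θ_c / V₁ = 2·11.7·0.9519 / 1757 = 0.01268 s.

0.0127 s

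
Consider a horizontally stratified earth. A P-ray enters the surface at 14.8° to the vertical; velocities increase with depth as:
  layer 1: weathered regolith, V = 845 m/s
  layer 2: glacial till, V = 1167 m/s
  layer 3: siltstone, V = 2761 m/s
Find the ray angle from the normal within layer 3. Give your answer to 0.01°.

Ray parameter p = sin 14.8° / 845 = 3.0230e-04 s/m.
sin θ_3 = p·V_3 = 3.0230e-04 × 2761 = 0.8347.
θ_3 = arcsin 0.8347 = 56.58°.

56.58°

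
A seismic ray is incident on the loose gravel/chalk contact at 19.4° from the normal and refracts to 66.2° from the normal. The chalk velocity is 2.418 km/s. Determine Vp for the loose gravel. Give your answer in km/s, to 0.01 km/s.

0.88 km/s

sin 19.4° = 0.3322; sin 66.2° = 0.9150.
V₁ = V₂·(sin θ₁/sin θ₂) = 2.418·(0.3322/0.9150) = 0.88 km/s.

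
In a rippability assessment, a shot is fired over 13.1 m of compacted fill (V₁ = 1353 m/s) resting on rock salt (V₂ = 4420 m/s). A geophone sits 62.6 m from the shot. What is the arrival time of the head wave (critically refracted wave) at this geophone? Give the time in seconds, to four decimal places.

θ_c = arcsin(V₁/V₂) = arcsin(1353/4420) = 17.82°, cos θ_c = 0.9520.
Intercept time tᵢ = 2h cos θ_c / V₁ = 2·13.1·0.9520/1353 = 0.01843 s.
t = x/V₂ + tᵢ = 62.6/4420 + 0.01843 = 0.03260 s.

0.0326 s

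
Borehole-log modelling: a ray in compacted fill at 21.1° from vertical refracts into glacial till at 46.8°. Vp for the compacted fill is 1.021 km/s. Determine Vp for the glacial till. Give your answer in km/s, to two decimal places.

2.07 km/s

Snell's law: sin 21.1°/V₁ = sin 46.8°/V₂.
V₂ = V₁·sin 46.8°/sin 21.1° = 1.021 × 2.0249 = 2.07 km/s.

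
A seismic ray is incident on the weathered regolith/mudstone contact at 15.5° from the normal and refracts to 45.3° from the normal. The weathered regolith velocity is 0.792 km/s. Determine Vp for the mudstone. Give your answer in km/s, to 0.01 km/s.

Snell's law: sin 15.5°/V₁ = sin 45.3°/V₂.
V₂ = V₁·sin 45.3°/sin 15.5° = 0.792 × 2.6598 = 2.11 km/s.

2.11 km/s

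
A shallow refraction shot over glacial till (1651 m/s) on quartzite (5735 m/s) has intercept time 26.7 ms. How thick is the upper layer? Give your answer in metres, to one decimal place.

23.0 m

h = tᵢ·V₁·V₂ / (2·√(V₂²−V₁²)).
√(V₂²−V₁²) = √(5735² − 1651²) = 5492.2 m/s.
h = 0.0267 s × 1651 × 5735 / (2 × 5492.2) = 23.02 m.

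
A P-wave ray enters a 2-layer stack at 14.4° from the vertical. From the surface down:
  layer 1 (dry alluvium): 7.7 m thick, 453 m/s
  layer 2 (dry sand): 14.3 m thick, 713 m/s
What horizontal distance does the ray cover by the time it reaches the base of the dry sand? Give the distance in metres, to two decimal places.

8.06 m

p = sin θ₁/V₁ = sin 14.4°/453 = 5.4898e-04 s/m is conserved through the stack.
Layer 1: θ = 14.40°; offset = 7.7·tan 14.40° = 1.9770 m.
Layer 2: sin θ = p·713 = 0.3914 → θ = 23.04°; offset = 14.3·tan 23.04° = 6.0827 m.
Σ offsets = 8.0598 m.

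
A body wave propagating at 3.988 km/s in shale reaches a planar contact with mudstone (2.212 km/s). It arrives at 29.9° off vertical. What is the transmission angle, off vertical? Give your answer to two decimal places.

16.05°

sin θ₁/V₁ = sin θ₂/V₂ ⇒ sin θ₂ = 2.212·sin 29.9°/3.988 = 2.212·0.4985/3.988 = 0.2765.
θ₂ = sin⁻¹(0.2765) = 16.05° (from vertical).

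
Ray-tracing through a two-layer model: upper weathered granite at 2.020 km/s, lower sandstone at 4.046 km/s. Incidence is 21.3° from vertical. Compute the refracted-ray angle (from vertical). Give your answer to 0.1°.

46.7°

Snell's law: sin θ₂ = (V₂/V₁)·sin θ₁ = (4.046/2.020)·sin 21.3° = 0.7276.
θ₂ = sin⁻¹(0.7276) = 46.68° (from vertical).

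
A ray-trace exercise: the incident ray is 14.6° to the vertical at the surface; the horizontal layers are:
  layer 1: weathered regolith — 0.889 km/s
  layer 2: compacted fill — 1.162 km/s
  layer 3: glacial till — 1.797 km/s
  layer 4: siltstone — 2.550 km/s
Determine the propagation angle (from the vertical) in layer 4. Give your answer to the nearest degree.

46°

Snell's law across each interface conserves sin θ / V, so sin θ_4 = V_4·sin θ₁/V₁.
sin θ_4 = 2.550 × sin 14.6° / 0.889 = 0.7230.
θ_4 = 46.31° from the vertical.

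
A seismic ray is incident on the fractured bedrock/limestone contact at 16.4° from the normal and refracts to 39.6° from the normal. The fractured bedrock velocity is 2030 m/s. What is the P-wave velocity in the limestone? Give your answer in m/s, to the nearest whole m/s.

4583 m/s

Snell's law: sin 16.4°/V₁ = sin 39.6°/V₂.
V₂ = V₁·sin 39.6°/sin 16.4° = 2030 × 2.2576 = 4583.00 m/s.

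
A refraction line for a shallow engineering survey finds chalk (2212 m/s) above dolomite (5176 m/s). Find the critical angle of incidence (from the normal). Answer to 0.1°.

Critical incidence: sin θ_c = V₁/V₂ = 2212/5176 = 0.4274.
θ_c = arcsin 0.4274 = 25.30°.

25.3°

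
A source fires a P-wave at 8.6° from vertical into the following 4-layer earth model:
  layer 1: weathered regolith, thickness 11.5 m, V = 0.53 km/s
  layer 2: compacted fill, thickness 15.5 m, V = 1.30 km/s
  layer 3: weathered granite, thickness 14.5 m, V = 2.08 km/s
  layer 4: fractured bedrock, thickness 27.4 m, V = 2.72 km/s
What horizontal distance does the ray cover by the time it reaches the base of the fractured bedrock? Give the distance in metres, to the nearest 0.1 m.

p = sin θ₁/V₁ = sin 8.6°/0.53 = 2.8214e-01 s/km is conserved through the stack.
Layer 1: θ = 8.60°; offset = 11.5·tan 8.60° = 1.739 m.
Layer 2: sin θ = p·1.30 = 0.3668 → θ = 21.52°; offset = 15.5·tan 21.52° = 6.111 m.
Layer 3: sin θ = p·2.08 = 0.5869 → θ = 35.93°; offset = 14.5·tan 35.93° = 10.509 m.
Layer 4: sin θ = p·2.72 = 0.7674 → θ = 50.12°; offset = 27.4·tan 50.12° = 32.797 m.
Total horizontal offset = 51.157 m.

51.2 m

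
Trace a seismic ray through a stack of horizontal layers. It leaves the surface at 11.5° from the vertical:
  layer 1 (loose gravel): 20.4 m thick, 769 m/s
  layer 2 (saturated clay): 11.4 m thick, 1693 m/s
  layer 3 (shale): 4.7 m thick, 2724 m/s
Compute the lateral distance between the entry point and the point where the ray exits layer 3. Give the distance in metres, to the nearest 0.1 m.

14.4 m

Ray parameter p = sin 11.5° / 769 m/s = 2.5926e-04 s/m.
Layer 1: θ = 11.50°; offset = 20.4·tan 11.50° = 4.150 m.
Layer 2: sin θ = p·1693 = 0.4389 → θ = 26.04°; offset = 11.4·tan 26.04° = 5.569 m.
Layer 3: sin θ = p·2724 = 0.7062 → θ = 44.93°; offset = 4.7·tan 44.93° = 4.688 m.
Summing the layer offsets gives 14.407 m.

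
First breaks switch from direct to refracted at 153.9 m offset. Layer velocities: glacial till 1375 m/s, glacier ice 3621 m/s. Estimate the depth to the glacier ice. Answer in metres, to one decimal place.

51.6 m

h = (x_cross/2)·√((V₂−V₁)/(V₂+V₁)).
(V₂−V₁)/(V₂+V₁) = (3621−1375)/(3621+1375) = 0.4496; √ = 0.6705.
h = (153.9/2)·0.6705 = 51.59 m.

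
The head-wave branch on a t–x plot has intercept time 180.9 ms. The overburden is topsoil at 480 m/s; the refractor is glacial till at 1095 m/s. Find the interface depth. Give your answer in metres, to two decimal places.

θ_c = arcsin(480/1095) = 26.00°; cos θ_c = 0.8988.
tᵢ = 2h cos θ_c/V₁ ⇒ h = tᵢ·V₁/(2 cos θ_c) = 0.1809·480/(2·0.8988) = 48.30 m.

48.30 m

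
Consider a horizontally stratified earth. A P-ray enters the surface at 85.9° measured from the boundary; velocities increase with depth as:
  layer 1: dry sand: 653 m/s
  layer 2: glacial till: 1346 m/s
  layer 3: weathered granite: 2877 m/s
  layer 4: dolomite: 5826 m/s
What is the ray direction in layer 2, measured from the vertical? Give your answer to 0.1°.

From the normal: θ₁ = 90° − 85.9° = 4.1°.
Ray parameter p = sin 4.1° / 653 = 1.0949e-04 s/m.
sin θ_2 = p·V_2 = 1.0949e-04 × 1346 = 0.1474.
θ_2 = arcsin 0.1474 = 8.47°.

8.5°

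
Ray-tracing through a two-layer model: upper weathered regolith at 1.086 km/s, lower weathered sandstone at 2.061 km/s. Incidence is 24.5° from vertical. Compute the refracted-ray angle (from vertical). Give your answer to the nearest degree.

52°

Snell's law: sin θ₂ = (V₂/V₁)·sin θ₁ = (2.061/1.086)·sin 24.5° = 0.7870.
θ₂ = arcsin 0.7870 = 51.91° from the normal.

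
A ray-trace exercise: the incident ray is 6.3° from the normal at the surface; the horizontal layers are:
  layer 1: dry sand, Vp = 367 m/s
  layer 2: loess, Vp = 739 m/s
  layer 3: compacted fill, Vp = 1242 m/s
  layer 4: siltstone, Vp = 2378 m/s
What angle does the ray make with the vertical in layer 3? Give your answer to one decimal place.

Ray parameter p = sin 6.3° / 367 = 2.9900e-04 s/m.
sin θ_3 = p·V_3 = 2.9900e-04 × 1242 = 0.3714.
θ_3 = arcsin 0.3714 = 21.80°.

21.8°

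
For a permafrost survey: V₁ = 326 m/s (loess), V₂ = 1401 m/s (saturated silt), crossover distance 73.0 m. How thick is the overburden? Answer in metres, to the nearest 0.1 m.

h = (x_cross/2)·√((V₂−V₁)/(V₂+V₁)).
(V₂−V₁)/(V₂+V₁) = (1401−326)/(1401+326) = 0.6225; √ = 0.7890.
h = (73.0/2)·0.7890 = 28.80 m.

28.8 m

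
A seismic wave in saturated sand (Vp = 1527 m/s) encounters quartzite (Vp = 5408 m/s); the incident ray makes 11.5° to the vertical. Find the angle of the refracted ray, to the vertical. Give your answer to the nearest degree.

sin θ₁/V₁ = sin θ₂/V₂ ⇒ sin θ₂ = 5408·sin 11.5°/1527 = 5408·0.1994/1527 = 0.7061.
θ₂ = sin⁻¹(0.7061) = 44.92° (from vertical).

45°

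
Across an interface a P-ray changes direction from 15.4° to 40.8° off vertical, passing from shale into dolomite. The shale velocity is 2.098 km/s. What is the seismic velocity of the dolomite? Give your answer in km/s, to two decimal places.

Snell's law: sin 15.4°/V₁ = sin 40.8°/V₂.
V₂ = V₁·sin 40.8°/sin 15.4° = 2.098 × 2.4606 = 5.16 km/s.

5.16 km/s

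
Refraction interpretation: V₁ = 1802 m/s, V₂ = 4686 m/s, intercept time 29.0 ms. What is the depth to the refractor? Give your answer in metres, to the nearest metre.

h = tᵢ·V₁·V₂ / (2·√(V₂²−V₁²)).
√(V₂²−V₁²) = √(4686² − 1802²) = 4325.7 m/s.
h = 0.029 s × 1802 × 4686 / (2 × 4325.7) = 28.31 m.

28 m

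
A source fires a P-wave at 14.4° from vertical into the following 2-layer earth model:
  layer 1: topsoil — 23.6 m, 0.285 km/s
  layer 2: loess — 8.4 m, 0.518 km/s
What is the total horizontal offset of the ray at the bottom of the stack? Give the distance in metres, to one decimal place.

Apply Snell's law at each interface; in layer i the horizontal offset is hᵢ·tan θᵢ.
Layer 1: θ = 14.40°; offset = 23.6·tan 14.40° = 6.059 m.
Layer 2: sin θ = 0.518·sin 14.4°/0.285 = 0.4520, θ = 26.87°; offset = 8.4·tan 26.87° = 4.256 m.
Total horizontal offset = 10.316 m.

10.3 m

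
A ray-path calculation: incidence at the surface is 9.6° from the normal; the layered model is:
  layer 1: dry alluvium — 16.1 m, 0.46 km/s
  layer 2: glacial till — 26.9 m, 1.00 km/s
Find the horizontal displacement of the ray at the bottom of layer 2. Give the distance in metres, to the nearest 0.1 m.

13.2 m

Apply Snell's law at each interface; in layer i the horizontal offset is hᵢ·tan θᵢ.
Layer 1: θ = 9.60°; offset = 16.1·tan 9.60° = 2.723 m.
Layer 2: sin θ = 1.00·sin 9.6°/0.46 = 0.3625, θ = 21.26°; offset = 26.9·tan 21.26° = 10.464 m.
Summing the layer offsets gives 13.187 m.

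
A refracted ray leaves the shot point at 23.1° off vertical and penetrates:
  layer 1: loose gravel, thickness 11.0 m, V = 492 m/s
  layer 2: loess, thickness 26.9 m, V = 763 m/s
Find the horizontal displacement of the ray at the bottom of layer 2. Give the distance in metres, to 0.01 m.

Apply Snell's law at each interface; in layer i the horizontal offset is hᵢ·tan θᵢ.
Layer 1: θ = 23.10°; offset = 11.0·tan 23.10° = 4.6919 m.
Layer 2: sin θ = 763·sin 23.1°/492 = 0.6084, θ = 37.48°; offset = 26.9·tan 37.48° = 20.6239 m.
Σ offsets = 25.3158 m.

25.32 m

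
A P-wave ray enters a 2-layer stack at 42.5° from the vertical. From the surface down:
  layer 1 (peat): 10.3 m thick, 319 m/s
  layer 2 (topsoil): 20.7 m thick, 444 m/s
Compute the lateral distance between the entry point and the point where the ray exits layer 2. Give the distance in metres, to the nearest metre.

67 m

p = sin θ₁/V₁ = sin 42.5°/319 = 2.1178e-03 s/m is conserved through the stack.
Layer 1: θ = 42.50°; offset = 10.3·tan 42.50° = 9.438 m.
Layer 2: sin θ = p·444 = 0.9403 → θ = 70.11°; offset = 20.7·tan 70.11° = 57.200 m.
Summing the layer offsets gives 66.638 m.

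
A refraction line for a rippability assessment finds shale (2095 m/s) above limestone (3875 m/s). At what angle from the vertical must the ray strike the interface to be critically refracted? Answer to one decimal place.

32.7°

Critical incidence: sin θ_c = V₁/V₂ = 2095/3875 = 0.5406.
θ_c = arcsin 0.5406 = 32.73°.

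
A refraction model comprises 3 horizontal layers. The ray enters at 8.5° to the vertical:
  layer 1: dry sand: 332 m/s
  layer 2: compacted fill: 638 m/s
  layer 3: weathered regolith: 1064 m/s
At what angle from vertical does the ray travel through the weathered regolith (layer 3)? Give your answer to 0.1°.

28.3°

Snell's law across each interface conserves sin θ / V, so sin θ_3 = V_3·sin θ₁/V₁.
sin θ_3 = 1064 × sin 8.5° / 332 = 0.4737.
θ_3 = 28.27° from the vertical.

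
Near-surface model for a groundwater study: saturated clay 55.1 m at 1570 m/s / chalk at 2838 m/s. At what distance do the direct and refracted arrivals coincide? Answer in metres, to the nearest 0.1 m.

205.5 m

θ_c = arcsin(1570/2838) = 33.59°, so cos θ_c = 0.8330 and tᵢ = 2h cos θ_c/V₁ = 0.0585 s.
At crossover x/V₁ = x/V₂ + tᵢ ⇒ x = tᵢ/(1/V₁ − 1/V₂) = 0.05847/(6.3694e-04 − 3.5236e-04) = 205.47 m.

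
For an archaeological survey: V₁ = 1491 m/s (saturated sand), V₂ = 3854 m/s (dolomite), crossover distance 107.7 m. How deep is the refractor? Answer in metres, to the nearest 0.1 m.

35.8 m

x_cross = 2h·√((V₂+V₁)/(V₂−V₁)) → h = x_cross / (2·√((V₂+V₁)/(V₂−V₁))).
√((V₂+V₁)/(V₂−V₁)) = √((3854+1491)/(3854−1491)) = 1.5040.
h = 107.7 / (2·1.5040) = 35.81 m.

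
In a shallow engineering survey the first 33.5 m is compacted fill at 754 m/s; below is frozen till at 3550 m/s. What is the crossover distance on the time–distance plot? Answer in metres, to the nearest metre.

θ_c = arcsin(754/3550) = 12.26°, so cos θ_c = 0.9772 and tᵢ = 2h cos θ_c/V₁ = 0.0868 s.
At crossover x/V₁ = x/V₂ + tᵢ ⇒ x = tᵢ/(1/V₁ − 1/V₂) = 0.08683/(1.3263e-03 − 2.8169e-04) = 83.13 m.

83 m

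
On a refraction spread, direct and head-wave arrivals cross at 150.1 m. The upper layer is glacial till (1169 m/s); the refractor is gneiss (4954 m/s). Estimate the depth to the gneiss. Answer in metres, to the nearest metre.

x_cross = 2h·√((V₂+V₁)/(V₂−V₁)) → h = x_cross / (2·√((V₂+V₁)/(V₂−V₁))).
√((V₂+V₁)/(V₂−V₁)) = √((4954+1169)/(4954−1169)) = 1.2719.
h = 150.1 / (2·1.2719) = 59.01 m.

59 m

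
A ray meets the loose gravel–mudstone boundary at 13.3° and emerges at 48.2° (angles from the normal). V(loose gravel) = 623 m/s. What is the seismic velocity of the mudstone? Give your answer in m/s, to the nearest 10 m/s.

sin 13.3° = 0.2300; sin 48.2° = 0.7455.
V₂ = V₁·(sin θ₂/sin θ₁) = 623·(0.7455/0.2300) = 2018.83 m/s.

2020 m/s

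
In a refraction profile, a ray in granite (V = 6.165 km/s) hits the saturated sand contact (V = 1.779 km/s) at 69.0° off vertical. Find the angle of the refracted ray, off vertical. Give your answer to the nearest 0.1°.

15.6°

Snell's law: sin θ₂ = (V₂/V₁)·sin θ₁ = (1.779/6.165)·sin 69.0° = 0.2694.
θ₂ = sin⁻¹(0.2694) = 15.63° (from vertical).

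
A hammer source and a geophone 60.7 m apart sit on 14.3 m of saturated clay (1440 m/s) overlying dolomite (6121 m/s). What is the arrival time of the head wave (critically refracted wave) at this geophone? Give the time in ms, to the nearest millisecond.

θ_c = arcsin(V₁/V₂) = arcsin(1440/6121) = 13.61°, cos θ_c = 0.9719.
Intercept time tᵢ = 2h cos θ_c / V₁ = 2·14.3·0.9719/1440 = 0.01930 s.
t = x/V₂ + tᵢ = 60.7/6121 + 0.01930 = 0.02922 s.

29 ms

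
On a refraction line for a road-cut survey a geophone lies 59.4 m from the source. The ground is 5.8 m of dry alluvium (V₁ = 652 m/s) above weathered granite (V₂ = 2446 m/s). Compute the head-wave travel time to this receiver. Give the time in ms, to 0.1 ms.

θ_c = arcsin(V₁/V₂) = arcsin(652/2446) = 15.46°, cos θ_c = 0.9638.
Intercept time tᵢ = 2h cos θ_c / V₁ = 2·5.8·0.9638/652 = 0.01715 s.
t = x/V₂ + tᵢ = 59.4/2446 + 0.01715 = 0.04143 s.

41.4 ms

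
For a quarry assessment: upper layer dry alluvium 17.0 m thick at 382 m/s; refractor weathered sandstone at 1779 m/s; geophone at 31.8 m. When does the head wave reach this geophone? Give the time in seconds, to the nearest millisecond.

0.105 s

t = x/V₂ + 2h·√(V₂²−V₁²)/(V₁V₂).
√(V₂²−V₁²) = √(1779²−382²) = 1737.5 m/s; delay term = 2·17.0·1737.5/(382·1779) = 0.08693 s.
t = 31.8/1779 + 0.08693 = 0.10480 s.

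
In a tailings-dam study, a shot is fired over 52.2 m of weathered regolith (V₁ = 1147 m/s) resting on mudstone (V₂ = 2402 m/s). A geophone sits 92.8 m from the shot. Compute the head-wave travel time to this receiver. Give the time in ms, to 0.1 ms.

t = x/V₂ + 2h·√(V₂²−V₁²)/(V₁V₂).
√(V₂²−V₁²) = √(2402²−1147²) = 2110.4 m/s; delay term = 2·52.2·2110.4/(1147·2402) = 0.07997 s.
t = 92.8/2402 + 0.07997 = 0.11861 s.

118.6 ms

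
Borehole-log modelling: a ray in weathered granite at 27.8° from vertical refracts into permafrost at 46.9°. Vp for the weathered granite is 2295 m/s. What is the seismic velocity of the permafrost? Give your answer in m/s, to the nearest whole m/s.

sin 27.8° = 0.4664; sin 46.9° = 0.7302.
V₂ = V₁·(sin θ₂/sin θ₁) = 2295·(0.7302/0.4664) = 3592.99 m/s.

3593 m/s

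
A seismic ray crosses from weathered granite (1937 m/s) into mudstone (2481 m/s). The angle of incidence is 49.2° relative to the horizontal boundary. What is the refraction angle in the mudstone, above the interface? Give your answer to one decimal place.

Convert to the normal: θ₁ = 90° − 49.2° = 40.8°.
Snell's law: sin θ₂ = (V₂/V₁)·sin θ₁ = (2481/1937)·sin 40.8° = 0.8369.
θ₂ = arcsin 0.8369 = 56.82° from the normal.
From the interface: 90° − 56.82° = 33.18°.

33.2°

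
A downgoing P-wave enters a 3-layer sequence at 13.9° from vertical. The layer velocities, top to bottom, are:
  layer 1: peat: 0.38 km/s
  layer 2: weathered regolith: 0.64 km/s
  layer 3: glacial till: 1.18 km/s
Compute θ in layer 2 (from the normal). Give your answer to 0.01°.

Ray parameter p = sin 13.9° / 0.38 = 6.3218e-01 s/km.
sin θ_2 = p·V_2 = 6.3218e-01 × 0.64 = 0.4046.
θ_2 = arcsin 0.4046 = 23.87°.

23.87°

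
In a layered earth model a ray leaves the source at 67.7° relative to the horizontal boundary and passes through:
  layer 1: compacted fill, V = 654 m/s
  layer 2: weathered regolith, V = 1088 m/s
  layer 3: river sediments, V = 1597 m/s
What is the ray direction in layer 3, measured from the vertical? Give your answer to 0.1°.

From the normal: θ₁ = 90° − 67.7° = 22.3°.
Ray parameter p = sin 22.3° / 654 = 5.8021e-04 s/m.
sin θ_3 = p·V_3 = 5.8021e-04 × 1597 = 0.9266.
θ_3 = 67.91° from the vertical.

67.9°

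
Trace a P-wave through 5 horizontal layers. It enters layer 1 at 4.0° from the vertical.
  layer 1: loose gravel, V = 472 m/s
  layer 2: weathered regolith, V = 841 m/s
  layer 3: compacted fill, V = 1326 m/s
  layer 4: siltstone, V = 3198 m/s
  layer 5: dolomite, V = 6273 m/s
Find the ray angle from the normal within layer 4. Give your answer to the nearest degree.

Ray parameter p = sin 4.0° / 472 = 1.4779e-04 s/m.
sin θ_4 = p·V_4 = 1.4779e-04 × 3198 = 0.4726.
θ_4 = 28.21° from the vertical.

28°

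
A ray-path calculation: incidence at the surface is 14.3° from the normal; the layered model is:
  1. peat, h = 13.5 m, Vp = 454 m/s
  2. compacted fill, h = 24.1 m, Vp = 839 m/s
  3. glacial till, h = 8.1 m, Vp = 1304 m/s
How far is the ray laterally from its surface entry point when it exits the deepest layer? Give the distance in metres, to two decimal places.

23.96 m

p = sin θ₁/V₁ = sin 14.3°/454 = 5.4405e-04 s/m is conserved through the stack.
Layer 1: θ = 14.30°; offset = 13.5·tan 14.30° = 3.4411 m.
Layer 2: sin θ = p·839 = 0.4565 → θ = 27.16°; offset = 24.1·tan 27.16° = 12.3638 m.
Layer 3: sin θ = p·1304 = 0.7094 → θ = 45.19°; offset = 8.1·tan 45.19° = 8.1538 m.
Total horizontal offset = 23.9587 m.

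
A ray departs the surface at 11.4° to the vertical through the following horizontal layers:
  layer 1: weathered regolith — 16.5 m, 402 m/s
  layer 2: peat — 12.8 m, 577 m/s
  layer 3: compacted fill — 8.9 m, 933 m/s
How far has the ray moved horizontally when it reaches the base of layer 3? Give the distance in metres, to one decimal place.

11.7 m

Ray parameter p = sin 11.4° / 402 m/s = 4.9168e-04 s/m.
Layer 1: θ = 11.40°; offset = 16.5·tan 11.40° = 3.327 m.
Layer 2: sin θ = p·577 = 0.2837 → θ = 16.48°; offset = 12.8·tan 16.48° = 3.787 m.
Layer 3: sin θ = p·933 = 0.4587 → θ = 27.31°; offset = 8.9·tan 27.31° = 4.595 m.
Summing the layer offsets gives 11.709 m.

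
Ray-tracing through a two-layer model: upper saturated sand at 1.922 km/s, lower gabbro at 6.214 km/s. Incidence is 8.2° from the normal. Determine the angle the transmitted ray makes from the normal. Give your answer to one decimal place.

27.5°

sin θ₁/V₁ = sin θ₂/V₂ ⇒ sin θ₂ = 6.214·sin 8.2°/1.922 = 6.214·0.1426/1.922 = 0.4611.
θ₂ = arcsin 0.4611 = 27.46° from the normal.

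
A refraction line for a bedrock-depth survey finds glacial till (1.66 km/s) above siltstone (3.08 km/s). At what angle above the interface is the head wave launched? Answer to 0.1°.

Critical incidence: sin θ_c = V₁/V₂ = 1.66/3.08 = 0.5390.
θ_c = arcsin 0.5390 = 32.61°.
Measured from the interface: 90° − 32.61° = 57.39°.

57.4°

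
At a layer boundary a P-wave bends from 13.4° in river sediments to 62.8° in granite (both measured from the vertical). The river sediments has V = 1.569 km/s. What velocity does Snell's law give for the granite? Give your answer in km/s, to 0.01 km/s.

6.02 km/s

sin 13.4° = 0.2317; sin 62.8° = 0.8894.
V₂ = V₁·(sin θ₂/sin θ₁) = 1.569·(0.8894/0.2317) = 6.02 km/s.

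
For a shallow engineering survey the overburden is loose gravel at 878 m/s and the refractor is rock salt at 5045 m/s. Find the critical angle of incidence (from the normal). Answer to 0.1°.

10.0°

Critical incidence: sin θ_c = V₁/V₂ = 878/5045 = 0.1740.
θ_c = arcsin 0.1740 = 10.02°.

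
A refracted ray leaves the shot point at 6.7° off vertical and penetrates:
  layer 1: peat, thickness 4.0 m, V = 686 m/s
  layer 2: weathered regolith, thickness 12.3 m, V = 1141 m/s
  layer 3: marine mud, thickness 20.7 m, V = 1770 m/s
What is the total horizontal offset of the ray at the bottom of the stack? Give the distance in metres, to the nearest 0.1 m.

9.4 m

p = sin θ₁/V₁ = sin 6.7°/686 = 1.7007e-04 s/m is conserved through the stack.
Layer 1: θ = 6.70°; offset = 4.0·tan 6.70° = 0.470 m.
Layer 2: sin θ = p·1141 = 0.1941 → θ = 11.19°; offset = 12.3·tan 11.19° = 2.433 m.
Layer 3: sin θ = p·1770 = 0.3010 → θ = 17.52°; offset = 20.7·tan 17.52° = 6.534 m.
Total horizontal offset = 9.437 m.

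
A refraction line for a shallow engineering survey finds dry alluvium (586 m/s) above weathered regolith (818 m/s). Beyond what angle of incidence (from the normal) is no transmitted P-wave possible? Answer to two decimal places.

Critical incidence: sin θ_c = V₁/V₂ = 586/818 = 0.7164.
θ_c = arcsin 0.7164 = 45.76°.

45.76°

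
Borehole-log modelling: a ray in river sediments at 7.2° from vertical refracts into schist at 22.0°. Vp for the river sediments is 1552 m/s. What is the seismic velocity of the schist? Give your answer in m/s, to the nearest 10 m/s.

Snell's law: sin 7.2°/V₁ = sin 22.0°/V₂.
V₂ = V₁·sin 22.0°/sin 7.2° = 1552 × 2.9889 = 4638.75 m/s.

4640 m/s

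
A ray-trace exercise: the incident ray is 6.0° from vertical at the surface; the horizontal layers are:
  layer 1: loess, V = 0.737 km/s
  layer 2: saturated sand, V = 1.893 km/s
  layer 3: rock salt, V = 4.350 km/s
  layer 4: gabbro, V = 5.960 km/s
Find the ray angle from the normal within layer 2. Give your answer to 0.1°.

15.6°

Ray parameter p = sin 6.0° / 0.737 = 1.4183e-01 s/km.
sin θ_2 = p·V_2 = 1.4183e-01 × 1.893 = 0.2685.
θ_2 = 15.57° from the vertical.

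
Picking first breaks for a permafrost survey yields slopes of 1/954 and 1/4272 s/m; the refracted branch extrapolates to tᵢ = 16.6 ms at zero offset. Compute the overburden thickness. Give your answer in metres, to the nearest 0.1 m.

θ_c = arcsin(954/4272) = 12.90°; cos θ_c = 0.9747.
tᵢ = 2h cos θ_c/V₁ ⇒ h = tᵢ·V₁/(2 cos θ_c) = 0.0166·954/(2·0.9747) = 8.12 m.

8.1 m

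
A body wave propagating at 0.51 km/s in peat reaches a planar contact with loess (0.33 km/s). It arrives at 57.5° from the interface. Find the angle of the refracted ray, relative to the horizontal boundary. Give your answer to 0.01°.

Convert to the normal: θ₁ = 90° − 57.5° = 32.5°.
sin θ₁/V₁ = sin θ₂/V₂ ⇒ sin θ₂ = 0.33·sin 32.5°/0.51 = 0.33·0.5373/0.51 = 0.3477.
θ₂ = arcsin 0.3477 = 20.34° from the normal.
From the interface: 90° − 20.34° = 69.66°.

69.66°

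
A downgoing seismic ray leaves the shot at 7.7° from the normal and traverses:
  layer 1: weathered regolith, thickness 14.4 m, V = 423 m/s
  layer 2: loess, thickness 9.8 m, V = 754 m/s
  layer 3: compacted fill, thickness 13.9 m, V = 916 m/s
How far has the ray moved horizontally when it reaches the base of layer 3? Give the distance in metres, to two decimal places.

8.57 m

Ray parameter p = sin 7.7° / 423 m/s = 3.1675e-04 s/m.
Layer 1: θ = 7.70°; offset = 14.4·tan 7.70° = 1.9470 m.
Layer 2: sin θ = p·754 = 0.2388 → θ = 13.82°; offset = 9.8·tan 13.82° = 2.4103 m.
Layer 3: sin θ = p·916 = 0.2901 → θ = 16.87°; offset = 13.9·tan 16.87° = 4.2143 m.
Σ offsets = 8.5716 m.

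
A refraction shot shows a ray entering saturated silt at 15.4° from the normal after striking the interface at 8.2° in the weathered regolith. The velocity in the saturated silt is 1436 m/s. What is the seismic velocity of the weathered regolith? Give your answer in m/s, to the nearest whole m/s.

771 m/s

Snell's law: sin 8.2°/V₁ = sin 15.4°/V₂.
V₁ = V₂·sin 8.2°/sin 15.4° = 1436 × 0.5371 = 771.27 m/s.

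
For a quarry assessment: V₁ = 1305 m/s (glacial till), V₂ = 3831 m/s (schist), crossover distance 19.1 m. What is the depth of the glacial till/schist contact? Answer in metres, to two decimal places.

x_cross = 2h·√((V₂+V₁)/(V₂−V₁)) → h = x_cross / (2·√((V₂+V₁)/(V₂−V₁))).
√((V₂+V₁)/(V₂−V₁)) = √((3831+1305)/(3831−1305)) = 1.4259.
h = 19.1 / (2·1.4259) = 6.70 m.

6.70 m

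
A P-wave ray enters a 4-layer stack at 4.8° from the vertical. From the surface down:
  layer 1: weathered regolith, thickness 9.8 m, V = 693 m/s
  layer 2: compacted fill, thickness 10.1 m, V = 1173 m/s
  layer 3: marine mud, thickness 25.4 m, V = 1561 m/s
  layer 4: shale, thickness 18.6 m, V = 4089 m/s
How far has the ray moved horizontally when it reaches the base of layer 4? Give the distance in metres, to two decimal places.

17.70 m

Apply Snell's law at each interface; in layer i the horizontal offset is hᵢ·tan θᵢ.
Layer 1: θ = 4.80°; offset = 9.8·tan 4.80° = 0.8229 m.
Layer 2: sin θ = 1173·sin 4.8°/693 = 0.1416, θ = 8.14°; offset = 10.1·tan 8.14° = 1.4451 m.
Layer 3: sin θ = 1561·sin 4.8°/693 = 0.1885, θ = 10.86°; offset = 25.4·tan 10.86° = 4.8749 m.
Layer 4: sin θ = 4089·sin 4.8°/693 = 0.4937, θ = 29.59°; offset = 18.6·tan 29.59° = 10.5604 m.
Total horizontal offset = 17.7034 m.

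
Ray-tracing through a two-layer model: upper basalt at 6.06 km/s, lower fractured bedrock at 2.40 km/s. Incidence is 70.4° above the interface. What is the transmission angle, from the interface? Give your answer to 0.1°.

82.4°

Convert to the normal: θ₁ = 90° − 70.4° = 19.6°.
sin θ₁/V₁ = sin θ₂/V₂ ⇒ sin θ₂ = 2.40·sin 19.6°/6.06 = 2.40·0.3355/6.06 = 0.1329.
θ₂ = sin⁻¹(0.1329) = 7.63° (from vertical).
From the interface: 90° − 7.63° = 82.37°.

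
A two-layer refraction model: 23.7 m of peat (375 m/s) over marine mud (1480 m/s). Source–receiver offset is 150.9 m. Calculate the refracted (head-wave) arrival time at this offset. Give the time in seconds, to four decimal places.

θ_c = arcsin(V₁/V₂) = arcsin(375/1480) = 14.68°, cos θ_c = 0.9674.
Intercept time tᵢ = 2h cos θ_c / V₁ = 2·23.7·0.9674/375 = 0.12228 s.
t = x/V₂ + tᵢ = 150.9/1480 + 0.12228 = 0.22423 s.

0.2242 s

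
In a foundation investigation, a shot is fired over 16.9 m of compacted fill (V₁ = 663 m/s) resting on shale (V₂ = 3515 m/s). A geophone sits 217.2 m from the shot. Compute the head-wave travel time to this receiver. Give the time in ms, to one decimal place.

t = x/V₂ + 2h·√(V₂²−V₁²)/(V₁V₂).
√(V₂²−V₁²) = √(3515²−663²) = 3451.9 m/s; delay term = 2·16.9·3451.9/(663·3515) = 0.05007 s.
t = 217.2/3515 + 0.05007 = 0.11186 s.

111.9 ms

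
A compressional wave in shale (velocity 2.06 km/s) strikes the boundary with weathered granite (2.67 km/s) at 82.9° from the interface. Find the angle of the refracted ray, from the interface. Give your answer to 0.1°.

80.8°

Convert to the normal: θ₁ = 90° − 82.9° = 7.1°.
Snell's law: sin θ₂ = (V₂/V₁)·sin θ₁ = (2.67/2.06)·sin 7.1° = 0.1602.
θ₂ = arcsin 0.1602 = 9.22° from the normal.
From the interface: 90° − 9.22° = 80.78°.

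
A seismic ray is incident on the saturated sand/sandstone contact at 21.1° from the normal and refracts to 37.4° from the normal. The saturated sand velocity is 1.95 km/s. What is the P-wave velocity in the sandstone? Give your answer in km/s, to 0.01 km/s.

3.29 km/s

sin 21.1° = 0.3600; sin 37.4° = 0.6074.
V₂ = V₁·(sin θ₂/sin θ₁) = 1.95·(0.6074/0.3600) = 3.29 km/s.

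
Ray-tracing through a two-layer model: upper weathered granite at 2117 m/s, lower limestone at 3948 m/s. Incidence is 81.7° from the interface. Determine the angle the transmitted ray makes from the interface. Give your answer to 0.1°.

Angle from the normal: 90° − 81.7° = 8.3°.
Snell's law: sin θ₂ = (V₂/V₁)·sin θ₁ = (3948/2117)·sin 8.3° = 0.2692.
θ₂ = sin⁻¹(0.2692) = 15.62° (from vertical).
From the interface: 90° − 15.62° = 74.38°.

74.4°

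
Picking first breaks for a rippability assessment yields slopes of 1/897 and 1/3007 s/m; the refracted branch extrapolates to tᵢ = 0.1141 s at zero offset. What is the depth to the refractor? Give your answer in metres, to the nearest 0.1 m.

h = tᵢ·V₁·V₂ / (2·√(V₂²−V₁²)).
√(V₂²−V₁²) = √(3007² − 897²) = 2870.1 m/s.
h = 0.1141 s × 897 × 3007 / (2 × 2870.1) = 53.61 m.

53.6 m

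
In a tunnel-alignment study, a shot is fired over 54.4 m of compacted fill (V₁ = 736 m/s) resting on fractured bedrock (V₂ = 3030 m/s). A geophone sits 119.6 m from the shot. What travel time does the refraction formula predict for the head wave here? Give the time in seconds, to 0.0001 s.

0.1829 s

t = x/V₂ + 2h·√(V₂²−V₁²)/(V₁V₂).
√(V₂²−V₁²) = √(3030²−736²) = 2939.3 m/s; delay term = 2·54.4·2939.3/(736·3030) = 0.14340 s.
t = 119.6/3030 + 0.14340 = 0.18287 s.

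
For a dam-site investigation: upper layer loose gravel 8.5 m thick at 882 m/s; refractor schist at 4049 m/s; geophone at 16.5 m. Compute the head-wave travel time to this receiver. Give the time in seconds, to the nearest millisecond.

t = x/V₂ + 2h·√(V₂²−V₁²)/(V₁V₂).
√(V₂²−V₁²) = √(4049²−882²) = 3951.8 m/s; delay term = 2·8.5·3951.8/(882·4049) = 0.01881 s.
t = 16.5/4049 + 0.01881 = 0.02289 s.

0.023 s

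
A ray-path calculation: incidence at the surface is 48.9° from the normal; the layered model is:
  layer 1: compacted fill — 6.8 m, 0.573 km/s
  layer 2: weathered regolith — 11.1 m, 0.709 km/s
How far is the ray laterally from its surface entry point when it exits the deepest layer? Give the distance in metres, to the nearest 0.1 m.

Ray parameter p = sin 48.9° / 0.573 km/s = 1.3151e+00 s/km.
Layer 1: θ = 48.90°; offset = 6.8·tan 48.90° = 7.795 m.
Layer 2: sin θ = p·0.709 = 0.9324 → θ = 68.82°; offset = 11.1·tan 68.82° = 28.640 m.
Σ offsets = 36.435 m.

36.4 m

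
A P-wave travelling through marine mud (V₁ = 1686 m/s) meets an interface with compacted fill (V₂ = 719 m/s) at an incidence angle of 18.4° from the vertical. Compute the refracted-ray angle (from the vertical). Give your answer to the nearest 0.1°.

7.7°

Snell's law: sin θ₂ = (V₂/V₁)·sin θ₁ = (719/1686)·sin 18.4° = 0.1346.
θ₂ = arcsin 0.1346 = 7.74° from the normal.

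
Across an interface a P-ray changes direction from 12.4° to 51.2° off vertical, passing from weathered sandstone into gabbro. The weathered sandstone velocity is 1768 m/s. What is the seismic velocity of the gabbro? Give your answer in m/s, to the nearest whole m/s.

sin 12.4° = 0.2147; sin 51.2° = 0.7793.
V₂ = V₁·(sin θ₂/sin θ₁) = 1768·(0.7793/0.2147) = 6416.59 m/s.

6417 m/s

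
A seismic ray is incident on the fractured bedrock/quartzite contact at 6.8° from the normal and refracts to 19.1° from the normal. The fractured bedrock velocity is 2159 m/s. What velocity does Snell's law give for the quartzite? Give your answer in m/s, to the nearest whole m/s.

5967 m/s

Snell's law: sin 6.8°/V₁ = sin 19.1°/V₂.
V₂ = V₁·sin 19.1°/sin 6.8° = 2159 × 2.7636 = 5966.55 m/s.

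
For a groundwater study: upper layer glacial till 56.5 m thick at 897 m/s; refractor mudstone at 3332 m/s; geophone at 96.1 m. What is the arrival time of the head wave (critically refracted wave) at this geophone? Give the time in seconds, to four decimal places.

0.1502 s

t = x/V₂ + 2h·√(V₂²−V₁²)/(V₁V₂).
√(V₂²−V₁²) = √(3332²−897²) = 3209.0 m/s; delay term = 2·56.5·3209.0/(897·3332) = 0.12132 s.
t = 96.1/3332 + 0.12132 = 0.15017 s.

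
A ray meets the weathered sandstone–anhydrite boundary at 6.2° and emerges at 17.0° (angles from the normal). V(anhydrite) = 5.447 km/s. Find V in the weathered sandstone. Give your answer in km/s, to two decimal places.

sin 6.2° = 0.1080; sin 17.0° = 0.2924.
V₁ = V₂·(sin θ₁/sin θ₂) = 5.447·(0.1080/0.2924) = 2.01 km/s.

2.01 km/s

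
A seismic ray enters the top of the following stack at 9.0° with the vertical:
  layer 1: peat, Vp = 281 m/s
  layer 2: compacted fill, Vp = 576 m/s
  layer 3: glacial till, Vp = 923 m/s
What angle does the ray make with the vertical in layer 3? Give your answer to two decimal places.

Ray parameter p = sin 9.0° / 281 = 5.5671e-04 s/m.
sin θ_3 = p·V_3 = 5.5671e-04 × 923 = 0.5138.
θ_3 = arcsin 0.5138 = 30.92°.

30.92°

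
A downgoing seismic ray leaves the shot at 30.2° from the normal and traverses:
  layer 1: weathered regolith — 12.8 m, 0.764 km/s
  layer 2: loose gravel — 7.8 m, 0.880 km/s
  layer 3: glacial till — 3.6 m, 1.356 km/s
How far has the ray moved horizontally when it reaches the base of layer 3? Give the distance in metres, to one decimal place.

20.1 m

Apply Snell's law at each interface; in layer i the horizontal offset is hᵢ·tan θᵢ.
Layer 1: θ = 30.20°; offset = 12.8·tan 30.20° = 7.450 m.
Layer 2: sin θ = 0.880·sin 30.2°/0.764 = 0.5794, θ = 35.41°; offset = 7.8·tan 35.41° = 5.545 m.
Layer 3: sin θ = 1.356·sin 30.2°/0.764 = 0.8928, θ = 63.23°; offset = 3.6·tan 63.23° = 7.135 m.
Total horizontal offset = 20.130 m.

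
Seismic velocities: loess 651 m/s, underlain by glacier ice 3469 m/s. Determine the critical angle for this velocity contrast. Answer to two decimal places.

10.82°

At critical incidence the refracted ray runs along the interface (θ₂ = 90°), so sin θ_c = V₁/V₂.
θ_c = arcsin(651/3469) = arcsin 0.1877 = 10.82°.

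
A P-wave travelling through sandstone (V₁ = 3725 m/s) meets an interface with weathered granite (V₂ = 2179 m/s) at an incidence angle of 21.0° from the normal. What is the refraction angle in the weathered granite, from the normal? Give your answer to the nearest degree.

sin θ₁/V₁ = sin θ₂/V₂ ⇒ sin θ₂ = 2179·sin 21.0°/3725 = 2179·0.3584/3725 = 0.2096.
θ₂ = arcsin 0.2096 = 12.10° from the normal.

12°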